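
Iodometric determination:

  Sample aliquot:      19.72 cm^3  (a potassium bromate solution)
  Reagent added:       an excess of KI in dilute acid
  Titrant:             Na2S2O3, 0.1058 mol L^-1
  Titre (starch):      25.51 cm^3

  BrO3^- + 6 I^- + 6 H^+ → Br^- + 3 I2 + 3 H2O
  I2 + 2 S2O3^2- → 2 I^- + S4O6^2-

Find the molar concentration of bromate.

n(S2O3^2-) = 0.02551 × 0.1058 = 2.699 × 10^-3 mol
n(I2) = n(S2O3^2-)/2 = 1.349 × 10^-3 mol
From the 1:3 ratio, n(BrO3^-) in the aliquot = 1/3 × 1.349 × 10^-3 = 4.498 × 10^-4 mol
[BrO3^-] = 4.498 × 10^-4 / 0.01972 = 0.02281 mol/L

0.02281 mol/L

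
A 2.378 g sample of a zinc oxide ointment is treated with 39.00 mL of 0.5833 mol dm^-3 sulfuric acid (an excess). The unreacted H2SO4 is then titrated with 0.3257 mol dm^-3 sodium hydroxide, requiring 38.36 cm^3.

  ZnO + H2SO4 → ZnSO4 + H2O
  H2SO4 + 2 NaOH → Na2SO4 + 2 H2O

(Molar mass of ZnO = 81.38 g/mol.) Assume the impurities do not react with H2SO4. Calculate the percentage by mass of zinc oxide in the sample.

56.47 %

n(H2SO4) added = 0.03900 × 0.5833 = 0.02275 mol
n(NaOH) used in back-titration = 0.03836 × 0.3257 = 0.01249 mol
From the 1:2 ratio, n(H2SO4) left over = 1/2 × 0.01249 = 6.247 × 10^-3 mol
n(H2SO4) consumed by analyte = 0.02275 − 6.247 × 10^-3 = 0.01650 mol
n(ZnO) = 0.01650 mol (1:1 ratio)
mass of ZnO = 0.01650 × 81.38 = 1.343 g
% ZnO = 1.343 / 2.378 × 100 = 56.47 %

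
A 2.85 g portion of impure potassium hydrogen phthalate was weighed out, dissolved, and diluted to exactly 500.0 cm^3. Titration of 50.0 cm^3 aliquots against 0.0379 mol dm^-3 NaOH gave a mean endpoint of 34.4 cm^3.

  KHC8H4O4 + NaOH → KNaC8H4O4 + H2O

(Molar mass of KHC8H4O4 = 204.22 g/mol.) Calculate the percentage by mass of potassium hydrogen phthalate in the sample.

n(NaOH) per titration = 0.0344 × 0.0379 = 1.30 × 10^-3 mol
n(KHC8H4O4) in each aliquot = 1.30 × 10^-3 mol (1:1 ratio)
n(KHC8H4O4) in the whole flask = 1.30 × 10^-3 × 500.0/50.0 = 0.0130 mol
mass of KHC8H4O4 = 0.0130 × 204.22 = 2.66 g
% KHC8H4O4 = 2.66 / 2.85 × 100 = 93.4 %

93.4 %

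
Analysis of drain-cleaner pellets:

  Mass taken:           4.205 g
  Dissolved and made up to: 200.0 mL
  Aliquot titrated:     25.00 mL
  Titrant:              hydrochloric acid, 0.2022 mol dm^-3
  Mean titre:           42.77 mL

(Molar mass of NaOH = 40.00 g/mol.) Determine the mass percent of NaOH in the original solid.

NaOH + HCl → NaCl + H2O
n(HCl) per titration = 0.04277 × 0.2022 = 8.648 × 10^-3 mol
n(NaOH) in each aliquot = 8.648 × 10^-3 mol (1:1 ratio)
n(NaOH) in the whole flask = 8.648 × 10^-3 × 200.0/25.00 = 0.06918 mol
mass of NaOH = 0.06918 × 40.00 = 2.767 g
% NaOH = 2.767 / 4.205 × 100 = 65.81 %

65.81 %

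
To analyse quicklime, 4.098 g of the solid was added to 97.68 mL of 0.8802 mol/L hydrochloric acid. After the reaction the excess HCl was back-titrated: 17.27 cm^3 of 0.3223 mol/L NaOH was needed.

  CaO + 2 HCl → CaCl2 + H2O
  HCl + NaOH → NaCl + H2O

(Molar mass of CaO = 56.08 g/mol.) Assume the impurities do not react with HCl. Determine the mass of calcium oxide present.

2.255 g

n(HCl) added = 0.09768 × 0.8802 = 0.08598 mol
n(NaOH) used in back-titration = 0.01727 × 0.3223 = 5.566 × 10^-3 mol
n(HCl) left over = 5.566 × 10^-3 mol (1:1 ratio)
n(HCl) consumed by analyte = 0.08598 − 5.566 × 10^-3 = 0.08041 mol
From the 1:2 ratio, n(CaO) = 1/2 × 0.08041 = 0.04021 mol
mass of CaO = 0.04021 × 56.08 = 2.255 g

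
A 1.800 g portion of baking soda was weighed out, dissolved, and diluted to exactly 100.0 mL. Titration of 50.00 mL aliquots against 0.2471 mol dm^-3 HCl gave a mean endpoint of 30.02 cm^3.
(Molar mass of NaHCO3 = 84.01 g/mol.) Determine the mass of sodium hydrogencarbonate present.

NaHCO3 + HCl → NaCl + H2O + CO2
n(HCl) per titration = 0.03002 × 0.2471 = 7.418 × 10^-3 mol
n(NaHCO3) in each aliquot = 7.418 × 10^-3 mol (1:1 ratio)
n(NaHCO3) in the whole flask = 7.418 × 10^-3 × 100.0/50.00 = 0.01484 mol
mass of NaHCO3 = 0.01484 × 84.01 = 1.246 g

1.246 g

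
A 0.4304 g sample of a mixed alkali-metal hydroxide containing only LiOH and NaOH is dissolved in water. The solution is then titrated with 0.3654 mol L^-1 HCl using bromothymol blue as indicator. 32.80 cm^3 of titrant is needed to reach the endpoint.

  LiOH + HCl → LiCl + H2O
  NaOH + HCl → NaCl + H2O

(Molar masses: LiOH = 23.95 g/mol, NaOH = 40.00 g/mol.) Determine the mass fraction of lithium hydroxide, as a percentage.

n(HCl) = 0.03280 × 0.3654 = 0.01199 mol
Let x = n(LiOH), y = n(NaOH).
Titrant: 1x + 1y = 0.01199;  mass: 23.95x + 40.00y = 0.4304
Solving, x = 3.053 × 10^-3 mol, y = 8.932 × 10^-3 mol
mass of LiOH = 3.053 × 10^-3 × 23.95 = 0.07313 g
% LiOH = 0.07313 / 0.4304 × 100 = 16.99 %

16.99 %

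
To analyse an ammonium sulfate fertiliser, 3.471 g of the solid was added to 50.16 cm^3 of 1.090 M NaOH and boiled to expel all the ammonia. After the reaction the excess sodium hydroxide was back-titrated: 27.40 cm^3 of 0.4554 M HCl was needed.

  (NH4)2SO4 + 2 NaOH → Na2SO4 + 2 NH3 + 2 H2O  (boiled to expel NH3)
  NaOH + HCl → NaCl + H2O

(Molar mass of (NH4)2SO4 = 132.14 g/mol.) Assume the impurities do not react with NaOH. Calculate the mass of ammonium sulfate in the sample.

2.788 g

n(NaOH) added = 0.05016 × 1.090 = 0.05467 mol
n(HCl) used in back-titration = 0.02740 × 0.4554 = 0.01248 mol
n(NaOH) left over = 0.01248 mol (1:1 ratio)
n(NaOH) consumed by analyte = 0.05467 − 0.01248 = 0.04220 mol
From the 1:2 ratio, n((NH4)2SO4) = 1/2 × 0.04220 = 0.02110 mol
mass of (NH4)2SO4 = 0.02110 × 132.14 = 2.788 g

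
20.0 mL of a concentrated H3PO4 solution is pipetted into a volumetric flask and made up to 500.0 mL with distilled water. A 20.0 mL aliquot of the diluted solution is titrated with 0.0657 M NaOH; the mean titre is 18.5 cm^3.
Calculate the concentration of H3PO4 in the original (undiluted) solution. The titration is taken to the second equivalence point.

0.760 M

H3PO4 + 2 NaOH → Na2HPO4 + 2 H2O
n(NaOH) = 0.0185 × 0.0657 = 1.22 × 10^-3 mol
From the 1:2 ratio, n(H3PO4) in the aliquot = 1/2 × 1.22 × 10^-3 = 6.08 × 10^-4 mol
[H3PO4]_dilute = 6.08 × 10^-4 / 0.0200 = 0.0304 mol/L
Dilution factor = 500.0 / 20.0 = 25.00
[H3PO4]_stock = 0.0304 × 25.00 = 0.760 mol/L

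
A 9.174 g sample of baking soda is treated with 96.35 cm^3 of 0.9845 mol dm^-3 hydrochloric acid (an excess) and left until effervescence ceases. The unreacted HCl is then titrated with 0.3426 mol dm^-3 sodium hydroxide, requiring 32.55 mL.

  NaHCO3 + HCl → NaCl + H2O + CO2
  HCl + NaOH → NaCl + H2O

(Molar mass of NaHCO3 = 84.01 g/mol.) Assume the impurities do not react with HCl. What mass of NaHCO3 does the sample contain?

n(HCl) added = 0.09635 × 0.9845 = 0.09486 mol
n(NaOH) used in back-titration = 0.03255 × 0.3426 = 0.01115 mol
n(HCl) left over = 0.01115 mol (1:1 ratio)
n(HCl) consumed by analyte = 0.09486 − 0.01115 = 0.08370 mol
n(NaHCO3) = 0.08370 mol (1:1 ratio)
mass of NaHCO3 = 0.08370 × 84.01 = 7.032 g

7.032 g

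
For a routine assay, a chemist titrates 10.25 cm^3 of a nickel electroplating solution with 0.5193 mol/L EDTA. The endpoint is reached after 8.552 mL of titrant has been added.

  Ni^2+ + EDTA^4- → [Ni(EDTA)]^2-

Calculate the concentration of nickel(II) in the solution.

n(EDTA) = 0.008552 L × 0.5193 mol/L = 4.441 × 10^-3 mol
n(Ni2+) = 4.441 × 10^-3 mol (1:1 mole ratio)
[Ni2+] = 4.441 × 10^-3 mol / 0.01025 L = 0.4333 mol/L

0.4333 mol/L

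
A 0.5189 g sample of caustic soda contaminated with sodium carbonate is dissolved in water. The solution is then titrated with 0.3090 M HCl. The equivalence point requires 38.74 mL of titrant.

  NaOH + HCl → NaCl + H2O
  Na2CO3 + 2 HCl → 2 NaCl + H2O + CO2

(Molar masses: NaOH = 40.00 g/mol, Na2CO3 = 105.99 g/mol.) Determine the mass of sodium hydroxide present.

n(HCl) = 0.03874 × 0.3090 = 0.01197 mol
Let x = n(NaOH), y = n(Na2CO3).
Titrant: 1x + 2y = 0.01197;  mass: 40.00x + 105.99y = 0.5189
Solving, x = 8.887 × 10^-3 mol, y = 1.542 × 10^-3 mol
mass of NaOH = 8.887 × 10^-3 × 40.00 = 0.3555 g

0.3555 g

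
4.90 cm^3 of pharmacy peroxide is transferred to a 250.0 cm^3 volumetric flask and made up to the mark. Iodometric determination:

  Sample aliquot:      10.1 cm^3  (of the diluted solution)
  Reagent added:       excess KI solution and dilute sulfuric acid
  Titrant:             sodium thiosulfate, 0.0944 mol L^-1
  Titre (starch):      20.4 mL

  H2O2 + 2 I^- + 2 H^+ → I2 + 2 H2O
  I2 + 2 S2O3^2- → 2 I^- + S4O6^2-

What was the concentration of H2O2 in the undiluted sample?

4.86 mol/L

n(S2O3^2-) = 0.0204 × 0.0944 = 1.93 × 10^-3 mol
n(I2) = n(S2O3^2-)/2 = 9.63 × 10^-4 mol
n(H2O2) in the aliquot = 9.63 × 10^-4 mol (1:1 ratio)
[H2O2]_dilute = 9.63 × 10^-4 / 0.0101 = 0.0953 mol/L
[H2O2]_original = 0.0953 × 250.0/4.90 = 4.86 mol/L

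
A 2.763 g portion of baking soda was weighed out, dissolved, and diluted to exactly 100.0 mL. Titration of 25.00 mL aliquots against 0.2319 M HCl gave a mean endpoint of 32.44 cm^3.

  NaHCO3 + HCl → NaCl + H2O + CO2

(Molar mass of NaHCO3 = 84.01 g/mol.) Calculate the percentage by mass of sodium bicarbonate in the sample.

n(HCl) per titration = 0.03244 × 0.2319 = 7.523 × 10^-3 mol
n(NaHCO3) in each aliquot = 7.523 × 10^-3 mol (1:1 ratio)
n(NaHCO3) in the whole flask = 7.523 × 10^-3 × 100.0/25.00 = 0.03009 mol
mass of NaHCO3 = 0.03009 × 84.01 = 2.528 g
% NaHCO3 = 2.528 / 2.763 × 100 = 91.49 %

91.49 %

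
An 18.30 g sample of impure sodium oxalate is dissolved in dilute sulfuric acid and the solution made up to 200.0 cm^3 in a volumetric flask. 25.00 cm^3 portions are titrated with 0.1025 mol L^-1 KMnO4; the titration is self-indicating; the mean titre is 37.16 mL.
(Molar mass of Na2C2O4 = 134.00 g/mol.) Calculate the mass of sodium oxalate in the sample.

10.21 g

2 MnO4^- + 5 C2O4^2- + 16 H^+ → 2 Mn^2+ + 10 CO2 + 8 H2O
n(KMnO4) per titration = 0.03716 × 0.1025 = 3.809 × 10^-3 mol
From the 5:2 ratio, n(Na2C2O4) in each aliquot = 5/2 × 3.809 × 10^-3 = 9.522 × 10^-3 mol
n(Na2C2O4) in the whole flask = 9.522 × 10^-3 × 200.0/25.00 = 0.07618 mol
mass of Na2C2O4 = 0.07618 × 134.00 = 10.21 g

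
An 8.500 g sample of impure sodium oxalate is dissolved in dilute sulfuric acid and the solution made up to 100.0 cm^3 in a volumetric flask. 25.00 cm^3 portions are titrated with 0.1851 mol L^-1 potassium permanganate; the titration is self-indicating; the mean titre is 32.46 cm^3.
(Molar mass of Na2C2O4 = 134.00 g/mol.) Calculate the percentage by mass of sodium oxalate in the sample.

94.72 %

2 MnO4^- + 5 C2O4^2- + 16 H^+ → 2 Mn^2+ + 10 CO2 + 8 H2O
n(KMnO4) per titration = 0.03246 × 0.1851 = 6.008 × 10^-3 mol
From the 5:2 ratio, n(Na2C2O4) in each aliquot = 5/2 × 6.008 × 10^-3 = 0.01502 mol
n(Na2C2O4) in the whole flask = 0.01502 × 100.0/25.00 = 0.06008 mol
mass of Na2C2O4 = 0.06008 × 134.00 = 8.051 g
% Na2C2O4 = 8.051 / 8.500 × 100 = 94.72 %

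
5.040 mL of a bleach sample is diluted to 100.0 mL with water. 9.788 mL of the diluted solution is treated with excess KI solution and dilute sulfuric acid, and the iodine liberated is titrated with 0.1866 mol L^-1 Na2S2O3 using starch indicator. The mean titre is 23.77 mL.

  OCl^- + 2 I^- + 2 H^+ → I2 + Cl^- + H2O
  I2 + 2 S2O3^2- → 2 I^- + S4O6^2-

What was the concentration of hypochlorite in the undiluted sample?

4.496 mol/L

n(S2O3^2-) = 0.02377 × 0.1866 = 4.435 × 10^-3 mol
n(I2) = n(S2O3^2-)/2 = 2.218 × 10^-3 mol
n(OCl^-) in the aliquot = 2.218 × 10^-3 mol (1:1 ratio)
[OCl^-]_dilute = 2.218 × 10^-3 / 0.009788 = 0.2266 mol/L
[OCl^-]_original = 0.2266 × 100.0/5.040 = 4.496 mol/L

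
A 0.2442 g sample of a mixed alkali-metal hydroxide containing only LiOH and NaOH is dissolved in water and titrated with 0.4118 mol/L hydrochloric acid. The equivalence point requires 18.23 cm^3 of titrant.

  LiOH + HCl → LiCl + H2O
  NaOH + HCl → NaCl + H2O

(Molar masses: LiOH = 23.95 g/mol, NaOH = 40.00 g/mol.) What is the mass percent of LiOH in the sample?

34.27 %

n(HCl) = 0.01823 × 0.4118 = 7.507 × 10^-3 mol
Let x = n(LiOH), y = n(NaOH).
Titrant: 1x + 1y = 7.507 × 10^-3;  mass: 23.95x + 40.00y = 0.2442
Solving, x = 3.494 × 10^-3 mol, y = 4.013 × 10^-3 mol
mass of LiOH = 3.494 × 10^-3 × 23.95 = 0.08369 g
% LiOH = 0.08369 / 0.2442 × 100 = 34.27 %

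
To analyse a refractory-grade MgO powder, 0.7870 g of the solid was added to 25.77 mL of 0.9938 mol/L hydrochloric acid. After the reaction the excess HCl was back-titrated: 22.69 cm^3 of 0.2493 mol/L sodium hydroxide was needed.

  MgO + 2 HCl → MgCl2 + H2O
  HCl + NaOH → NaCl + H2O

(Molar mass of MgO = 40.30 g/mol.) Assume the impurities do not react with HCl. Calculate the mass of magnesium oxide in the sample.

n(HCl) added = 0.02577 × 0.9938 = 0.02561 mol
n(NaOH) used in back-titration = 0.02269 × 0.2493 = 5.657 × 10^-3 mol
n(HCl) left over = 5.657 × 10^-3 mol (1:1 ratio)
n(HCl) consumed by analyte = 0.02561 − 5.657 × 10^-3 = 0.01995 mol
From the 1:2 ratio, n(MgO) = 1/2 × 0.01995 = 9.977 × 10^-3 mol
mass of MgO = 9.977 × 10^-3 × 40.30 = 0.4021 g

0.4021 g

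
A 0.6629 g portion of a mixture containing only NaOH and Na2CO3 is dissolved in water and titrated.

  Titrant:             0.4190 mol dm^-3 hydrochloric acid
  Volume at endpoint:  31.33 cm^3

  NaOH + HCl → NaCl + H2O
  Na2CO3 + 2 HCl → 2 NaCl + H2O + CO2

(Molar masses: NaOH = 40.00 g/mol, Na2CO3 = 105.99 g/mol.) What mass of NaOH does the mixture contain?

n(HCl) = 0.03133 × 0.4190 = 0.01313 mol
Let x = n(NaOH), y = n(Na2CO3).
Titrant: 1x + 2y = 0.01313;  mass: 40.00x + 105.99y = 0.6629
Solving, x = 2.522 × 10^-3 mol, y = 5.302 × 10^-3 mol
mass of NaOH = 2.522 × 10^-3 × 40.00 = 0.1009 g

0.1009 g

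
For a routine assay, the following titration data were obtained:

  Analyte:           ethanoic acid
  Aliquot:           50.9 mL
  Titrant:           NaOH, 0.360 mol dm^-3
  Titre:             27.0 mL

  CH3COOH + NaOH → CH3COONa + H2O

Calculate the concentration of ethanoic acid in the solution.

n(NaOH) = 0.0270 L × 0.360 mol/L = 9.72 × 10^-3 mol
n(CH3COOH) = 9.72 × 10^-3 mol (1:1 mole ratio)
[CH3COOH] = 9.72 × 10^-3 mol / 0.0509 L = 0.191 mol/L

0.191 mol/L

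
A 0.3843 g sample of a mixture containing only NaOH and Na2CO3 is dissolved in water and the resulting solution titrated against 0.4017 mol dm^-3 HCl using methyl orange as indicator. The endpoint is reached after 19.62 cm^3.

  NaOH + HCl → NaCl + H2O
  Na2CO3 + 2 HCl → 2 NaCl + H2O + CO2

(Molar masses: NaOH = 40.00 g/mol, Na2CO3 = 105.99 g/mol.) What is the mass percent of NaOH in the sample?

26.73 %

n(HCl) = 0.01962 × 0.4017 = 7.881 × 10^-3 mol
Let x = n(NaOH), y = n(Na2CO3).
Titrant: 1x + 2y = 7.881 × 10^-3;  mass: 40.00x + 105.99y = 0.3843
Solving, x = 2.568 × 10^-3 mol, y = 2.657 × 10^-3 mol
mass of NaOH = 2.568 × 10^-3 × 40.00 = 0.1027 g
% NaOH = 0.1027 / 0.3843 × 100 = 26.73 %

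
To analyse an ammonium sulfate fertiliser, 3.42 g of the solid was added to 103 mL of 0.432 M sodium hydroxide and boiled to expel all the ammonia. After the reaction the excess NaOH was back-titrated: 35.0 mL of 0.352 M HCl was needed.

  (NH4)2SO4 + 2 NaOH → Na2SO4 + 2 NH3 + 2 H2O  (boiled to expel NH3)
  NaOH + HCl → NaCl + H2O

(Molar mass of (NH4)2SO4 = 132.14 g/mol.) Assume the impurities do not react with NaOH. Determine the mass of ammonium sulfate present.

n(NaOH) added = 0.103 × 0.432 = 0.0445 mol
n(HCl) used in back-titration = 0.0350 × 0.352 = 0.0123 mol
n(NaOH) left over = 0.0123 mol (1:1 ratio)
n(NaOH) consumed by analyte = 0.0445 − 0.0123 = 0.0322 mol
From the 1:2 ratio, n((NH4)2SO4) = 1/2 × 0.0322 = 0.0161 mol
mass of (NH4)2SO4 = 0.0161 × 132.14 = 2.13 g

2.13 g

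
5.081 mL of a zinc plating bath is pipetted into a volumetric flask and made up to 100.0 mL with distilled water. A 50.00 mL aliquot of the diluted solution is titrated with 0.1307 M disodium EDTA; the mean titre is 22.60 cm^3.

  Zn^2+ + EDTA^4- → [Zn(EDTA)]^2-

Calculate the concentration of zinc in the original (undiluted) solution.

n(EDTA) = 0.02260 × 0.1307 = 2.954 × 10^-3 mol
n(Zn2+) in the aliquot = 2.954 × 10^-3 mol (1:1 ratio)
[Zn2+]_dilute = 2.954 × 10^-3 / 0.05000 = 0.05908 mol/L
Dilution factor = 100.0 / 5.081 = 19.68
[Zn2+]_stock = 0.05908 × 19.68 = 1.163 mol/L

1.163 M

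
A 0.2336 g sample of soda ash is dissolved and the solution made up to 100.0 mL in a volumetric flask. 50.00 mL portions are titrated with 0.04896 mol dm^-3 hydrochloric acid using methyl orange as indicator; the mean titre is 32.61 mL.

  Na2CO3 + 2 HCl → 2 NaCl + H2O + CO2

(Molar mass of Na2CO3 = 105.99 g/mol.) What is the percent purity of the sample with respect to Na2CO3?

72.44 %

n(HCl) per titration = 0.03261 × 0.04896 = 1.597 × 10^-3 mol
From the 1:2 ratio, n(Na2CO3) in each aliquot = 1/2 × 1.597 × 10^-3 = 7.983 × 10^-4 mol
n(Na2CO3) in the whole flask = 7.983 × 10^-4 × 100.0/50.00 = 1.597 × 10^-3 mol
mass of Na2CO3 = 1.597 × 10^-3 × 105.99 = 0.1692 g
% Na2CO3 = 0.1692 / 0.2336 × 100 = 72.44 %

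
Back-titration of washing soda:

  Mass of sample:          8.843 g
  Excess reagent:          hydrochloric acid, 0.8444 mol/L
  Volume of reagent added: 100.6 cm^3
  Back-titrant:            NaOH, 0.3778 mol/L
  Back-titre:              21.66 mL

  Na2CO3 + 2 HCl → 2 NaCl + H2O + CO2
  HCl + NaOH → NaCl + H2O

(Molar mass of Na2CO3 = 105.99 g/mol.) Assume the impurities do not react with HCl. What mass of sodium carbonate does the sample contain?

4.068 g

n(HCl) added = 0.1006 × 0.8444 = 0.08495 mol
n(NaOH) used in back-titration = 0.02166 × 0.3778 = 8.183 × 10^-3 mol
n(HCl) left over = 8.183 × 10^-3 mol (1:1 ratio)
n(HCl) consumed by analyte = 0.08495 − 8.183 × 10^-3 = 0.07676 mol
From the 1:2 ratio, n(Na2CO3) = 1/2 × 0.07676 = 0.03838 mol
mass of Na2CO3 = 0.03838 × 105.99 = 4.068 g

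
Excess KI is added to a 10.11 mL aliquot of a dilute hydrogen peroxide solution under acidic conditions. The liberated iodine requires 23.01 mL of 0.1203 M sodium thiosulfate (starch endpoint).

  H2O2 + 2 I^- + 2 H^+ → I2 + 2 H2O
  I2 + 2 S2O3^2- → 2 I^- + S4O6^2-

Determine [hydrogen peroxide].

n(S2O3^2-) = 0.02301 × 0.1203 = 2.768 × 10^-3 mol
n(I2) = n(S2O3^2-)/2 = 1.384 × 10^-3 mol
n(H2O2) in the aliquot = 1.384 × 10^-3 mol (1:1 ratio)
[H2O2] = 1.384 × 10^-3 / 0.01011 = 0.1369 mol/L

0.1369 M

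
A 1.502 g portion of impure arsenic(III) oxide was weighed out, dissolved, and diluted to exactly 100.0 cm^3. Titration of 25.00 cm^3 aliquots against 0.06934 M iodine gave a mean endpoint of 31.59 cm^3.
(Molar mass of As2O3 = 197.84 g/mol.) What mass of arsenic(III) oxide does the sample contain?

As2O3 + 2 I2 + 2 H2O → As2O5 + 4 HI
n(I2) per titration = 0.03159 × 0.06934 = 2.190 × 10^-3 mol
From the 1:2 ratio, n(As2O3) in each aliquot = 1/2 × 2.190 × 10^-3 = 1.095 × 10^-3 mol
n(As2O3) in the whole flask = 1.095 × 10^-3 × 100.0/25.00 = 4.381 × 10^-3 mol
mass of As2O3 = 4.381 × 10^-3 × 197.84 = 0.8667 g

0.8667 g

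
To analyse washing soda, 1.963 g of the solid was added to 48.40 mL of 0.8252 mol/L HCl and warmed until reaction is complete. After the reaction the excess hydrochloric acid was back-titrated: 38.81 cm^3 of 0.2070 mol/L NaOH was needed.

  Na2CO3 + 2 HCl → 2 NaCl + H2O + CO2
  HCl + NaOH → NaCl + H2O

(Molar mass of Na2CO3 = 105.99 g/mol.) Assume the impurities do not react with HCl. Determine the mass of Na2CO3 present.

n(HCl) added = 0.04840 × 0.8252 = 0.03994 mol
n(NaOH) used in back-titration = 0.03881 × 0.2070 = 8.034 × 10^-3 mol
n(HCl) left over = 8.034 × 10^-3 mol (1:1 ratio)
n(HCl) consumed by analyte = 0.03994 − 8.034 × 10^-3 = 0.03191 mol
From the 1:2 ratio, n(Na2CO3) = 1/2 × 0.03191 = 0.01595 mol
mass of Na2CO3 = 0.01595 × 105.99 = 1.691 g

1.691 g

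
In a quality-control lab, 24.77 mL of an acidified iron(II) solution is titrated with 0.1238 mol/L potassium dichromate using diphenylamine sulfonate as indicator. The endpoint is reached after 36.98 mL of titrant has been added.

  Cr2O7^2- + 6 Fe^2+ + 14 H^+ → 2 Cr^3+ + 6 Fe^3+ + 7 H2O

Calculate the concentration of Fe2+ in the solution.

1.109 mol/L

n(K2Cr2O7) = 0.03698 L × 0.1238 mol/L = 4.578 × 10^-3 mol
From the 6:1 mole ratio, n(Fe2+) = 6/1 × 4.578 × 10^-3 = 0.02747 mol
[Fe2+] = 0.02747 mol / 0.02477 L = 1.109 mol/L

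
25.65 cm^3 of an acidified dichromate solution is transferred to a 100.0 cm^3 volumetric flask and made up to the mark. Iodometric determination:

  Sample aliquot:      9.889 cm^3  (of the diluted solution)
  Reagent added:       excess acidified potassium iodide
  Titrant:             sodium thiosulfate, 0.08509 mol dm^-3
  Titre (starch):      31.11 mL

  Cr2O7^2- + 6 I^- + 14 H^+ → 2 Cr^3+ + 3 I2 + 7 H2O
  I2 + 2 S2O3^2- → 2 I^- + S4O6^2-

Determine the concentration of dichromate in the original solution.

0.1739 mol/L

n(S2O3^2-) = 0.03111 × 0.08509 = 2.647 × 10^-3 mol
n(I2) = n(S2O3^2-)/2 = 1.324 × 10^-3 mol
From the 1:3 ratio, n(Cr2O7^2-) in the aliquot = 1/3 × 1.324 × 10^-3 = 4.412 × 10^-4 mol
[Cr2O7^2-]_dilute = 4.412 × 10^-4 / 0.009889 = 0.04461 mol/L
[Cr2O7^2-]_original = 0.04461 × 100.0/25.65 = 0.1739 mol/L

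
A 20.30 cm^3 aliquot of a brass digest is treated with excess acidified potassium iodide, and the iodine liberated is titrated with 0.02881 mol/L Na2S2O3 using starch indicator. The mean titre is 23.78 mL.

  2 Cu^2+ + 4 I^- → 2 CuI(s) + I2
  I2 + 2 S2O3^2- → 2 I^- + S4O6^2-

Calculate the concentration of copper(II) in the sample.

n(S2O3^2-) = 0.02378 × 0.02881 = 6.851 × 10^-4 mol
n(I2) = n(S2O3^2-)/2 = 3.426 × 10^-4 mol
From the 2:1 ratio, n(Cu2+) in the aliquot = 2/1 × 3.426 × 10^-4 = 6.851 × 10^-4 mol
[Cu2+] = 6.851 × 10^-4 / 0.02030 = 0.03375 mol/L

0.03375 mol/L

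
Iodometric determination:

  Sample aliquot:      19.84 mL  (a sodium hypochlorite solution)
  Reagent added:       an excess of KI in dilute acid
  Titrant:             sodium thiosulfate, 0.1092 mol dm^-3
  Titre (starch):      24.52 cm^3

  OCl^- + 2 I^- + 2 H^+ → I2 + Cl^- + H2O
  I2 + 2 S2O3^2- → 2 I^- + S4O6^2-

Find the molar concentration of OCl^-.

n(S2O3^2-) = 0.02452 × 0.1092 = 2.678 × 10^-3 mol
n(I2) = n(S2O3^2-)/2 = 1.339 × 10^-3 mol
n(OCl^-) in the aliquot = 1.339 × 10^-3 mol (1:1 ratio)
[OCl^-] = 1.339 × 10^-3 / 0.01984 = 0.06748 mol/L

0.06748 mol/L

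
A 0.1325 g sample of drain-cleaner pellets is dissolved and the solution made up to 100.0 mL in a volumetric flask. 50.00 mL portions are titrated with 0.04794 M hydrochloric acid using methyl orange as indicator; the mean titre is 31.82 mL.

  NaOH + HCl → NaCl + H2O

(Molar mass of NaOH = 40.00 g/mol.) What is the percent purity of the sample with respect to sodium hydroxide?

92.10 %

n(HCl) per titration = 0.03182 × 0.04794 = 1.525 × 10^-3 mol
n(NaOH) in each aliquot = 1.525 × 10^-3 mol (1:1 ratio)
n(NaOH) in the whole flask = 1.525 × 10^-3 × 100.0/50.00 = 3.051 × 10^-3 mol
mass of NaOH = 3.051 × 10^-3 × 40.00 = 0.1220 g
% NaOH = 0.1220 / 0.1325 × 100 = 92.10 %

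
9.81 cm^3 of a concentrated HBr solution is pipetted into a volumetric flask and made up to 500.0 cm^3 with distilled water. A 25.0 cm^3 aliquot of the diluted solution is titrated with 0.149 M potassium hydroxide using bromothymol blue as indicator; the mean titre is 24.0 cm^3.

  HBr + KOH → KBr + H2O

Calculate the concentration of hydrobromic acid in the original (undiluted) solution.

n(KOH) = 0.0240 × 0.149 = 3.58 × 10^-3 mol
n(HBr) in the aliquot = 3.58 × 10^-3 mol (1:1 ratio)
[HBr]_dilute = 3.58 × 10^-3 / 0.0250 = 0.143 mol/L
Dilution factor = 500.0 / 9.81 = 50.97
[HBr]_stock = 0.143 × 50.97 = 7.29 mol/L

7.29 M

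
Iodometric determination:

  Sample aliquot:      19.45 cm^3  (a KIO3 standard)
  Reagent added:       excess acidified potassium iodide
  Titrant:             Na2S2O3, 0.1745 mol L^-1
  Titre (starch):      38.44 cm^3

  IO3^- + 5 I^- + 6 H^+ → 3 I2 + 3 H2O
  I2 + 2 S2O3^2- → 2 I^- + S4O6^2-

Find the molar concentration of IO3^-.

n(S2O3^2-) = 0.03844 × 0.1745 = 6.708 × 10^-3 mol
n(I2) = n(S2O3^2-)/2 = 3.354 × 10^-3 mol
From the 1:3 ratio, n(IO3^-) in the aliquot = 1/3 × 3.354 × 10^-3 = 1.118 × 10^-3 mol
[IO3^-] = 1.118 × 10^-3 / 0.01945 = 0.05748 mol/L

0.05748 mol/L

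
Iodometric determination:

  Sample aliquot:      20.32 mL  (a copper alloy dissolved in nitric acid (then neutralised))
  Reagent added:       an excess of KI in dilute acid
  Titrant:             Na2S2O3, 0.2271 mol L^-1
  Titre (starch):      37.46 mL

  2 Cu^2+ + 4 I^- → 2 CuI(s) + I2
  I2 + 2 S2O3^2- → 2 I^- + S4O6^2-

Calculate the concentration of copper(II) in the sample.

0.4187 mol/L

n(S2O3^2-) = 0.03746 × 0.2271 = 8.507 × 10^-3 mol
n(I2) = n(S2O3^2-)/2 = 4.254 × 10^-3 mol
From the 2:1 ratio, n(Cu2+) in the aliquot = 2/1 × 4.254 × 10^-3 = 8.507 × 10^-3 mol
[Cu2+] = 8.507 × 10^-3 / 0.02032 = 0.4187 mol/L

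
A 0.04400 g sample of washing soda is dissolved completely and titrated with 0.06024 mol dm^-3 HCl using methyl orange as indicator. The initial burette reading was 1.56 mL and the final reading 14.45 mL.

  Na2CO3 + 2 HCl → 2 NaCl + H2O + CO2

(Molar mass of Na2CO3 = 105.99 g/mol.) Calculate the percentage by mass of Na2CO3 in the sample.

n(HCl) = 0.01289 L × 0.06024 mol/L = 7.765 × 10^-4 mol
From the 1:2 ratio, n(Na2CO3) = 1/2 × 7.765 × 10^-4 = 3.882 × 10^-4 mol
mass of Na2CO3 = 3.882 × 10^-4 × 105.99 g/mol = 0.04115 g
% Na2CO3 = 0.04115 / 0.04400 × 100 = 93.52 %

93.52 %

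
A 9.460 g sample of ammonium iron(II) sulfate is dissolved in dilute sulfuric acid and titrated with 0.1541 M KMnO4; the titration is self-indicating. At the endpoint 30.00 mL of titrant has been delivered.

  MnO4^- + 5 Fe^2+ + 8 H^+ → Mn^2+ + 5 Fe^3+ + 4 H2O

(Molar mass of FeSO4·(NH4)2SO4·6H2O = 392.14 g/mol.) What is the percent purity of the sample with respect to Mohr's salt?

95.82 %

n(KMnO4) = 0.03000 L × 0.1541 mol/L = 4.623 × 10^-3 mol
From the 5:1 ratio, n(FeSO4·(NH4)2SO4·6H2O) = 5/1 × 4.623 × 10^-3 = 0.02311 mol
mass of FeSO4·(NH4)2SO4·6H2O = 0.02311 × 392.14 g/mol = 9.064 g
% FeSO4·(NH4)2SO4·6H2O = 9.064 / 9.460 × 100 = 95.82 %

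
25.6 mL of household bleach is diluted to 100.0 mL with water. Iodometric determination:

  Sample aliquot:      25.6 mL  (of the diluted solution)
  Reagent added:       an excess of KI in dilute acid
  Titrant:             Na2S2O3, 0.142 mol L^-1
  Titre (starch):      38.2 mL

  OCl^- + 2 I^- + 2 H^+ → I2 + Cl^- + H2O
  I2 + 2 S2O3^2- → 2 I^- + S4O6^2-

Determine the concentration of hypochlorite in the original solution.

n(S2O3^2-) = 0.0382 × 0.142 = 5.42 × 10^-3 mol
n(I2) = n(S2O3^2-)/2 = 2.71 × 10^-3 mol
n(OCl^-) in the aliquot = 2.71 × 10^-3 mol (1:1 ratio)
[OCl^-]_dilute = 2.71 × 10^-3 / 0.0256 = 0.106 mol/L
[OCl^-]_original = 0.106 × 100.0/25.6 = 0.414 mol/L

0.414 mol/L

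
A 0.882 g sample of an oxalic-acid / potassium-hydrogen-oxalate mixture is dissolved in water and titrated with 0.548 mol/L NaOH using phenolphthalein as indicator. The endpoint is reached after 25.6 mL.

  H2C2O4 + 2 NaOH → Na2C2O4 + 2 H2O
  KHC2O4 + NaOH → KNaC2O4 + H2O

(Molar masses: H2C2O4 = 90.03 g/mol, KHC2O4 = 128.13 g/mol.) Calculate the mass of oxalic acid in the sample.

0.496 g

n(NaOH) = 0.0256 × 0.548 = 0.0140 mol
Let x = n(H2C2O4), y = n(KHC2O4).
Titrant: 2x + 1y = 0.0140;  mass: 90.03x + 128.13y = 0.882
Solving, x = 5.51 × 10^-3 mol, y = 3.01 × 10^-3 mol
mass of H2C2O4 = 5.51 × 10^-3 × 90.03 = 0.496 g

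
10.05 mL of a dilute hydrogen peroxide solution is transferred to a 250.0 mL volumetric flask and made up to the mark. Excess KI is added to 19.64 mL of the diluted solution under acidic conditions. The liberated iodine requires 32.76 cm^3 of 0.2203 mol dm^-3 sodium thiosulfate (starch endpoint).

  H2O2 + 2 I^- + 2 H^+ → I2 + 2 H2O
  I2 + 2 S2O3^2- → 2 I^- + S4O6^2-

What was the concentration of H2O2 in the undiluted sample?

4.570 mol/L

n(S2O3^2-) = 0.03276 × 0.2203 = 7.217 × 10^-3 mol
n(I2) = n(S2O3^2-)/2 = 3.609 × 10^-3 mol
n(H2O2) in the aliquot = 3.609 × 10^-3 mol (1:1 ratio)
[H2O2]_dilute = 3.609 × 10^-3 / 0.01964 = 0.1837 mol/L
[H2O2]_original = 0.1837 × 250.0/10.05 = 4.570 mol/L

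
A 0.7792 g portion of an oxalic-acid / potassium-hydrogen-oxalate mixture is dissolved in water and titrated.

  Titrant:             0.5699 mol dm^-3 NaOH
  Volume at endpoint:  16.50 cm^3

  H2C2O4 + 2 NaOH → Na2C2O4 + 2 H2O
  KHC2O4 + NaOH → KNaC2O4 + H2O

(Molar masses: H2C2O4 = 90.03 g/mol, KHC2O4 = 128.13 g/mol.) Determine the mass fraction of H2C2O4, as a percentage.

n(NaOH) = 0.01650 × 0.5699 = 9.403 × 10^-3 mol
Let x = n(H2C2O4), y = n(KHC2O4).
Titrant: 2x + 1y = 9.403 × 10^-3;  mass: 90.03x + 128.13y = 0.7792
Solving, x = 2.561 × 10^-3 mol, y = 4.282 × 10^-3 mol
mass of H2C2O4 = 2.561 × 10^-3 × 90.03 = 0.2305 g
% H2C2O4 = 0.2305 / 0.7792 × 100 = 29.59 %

29.59 %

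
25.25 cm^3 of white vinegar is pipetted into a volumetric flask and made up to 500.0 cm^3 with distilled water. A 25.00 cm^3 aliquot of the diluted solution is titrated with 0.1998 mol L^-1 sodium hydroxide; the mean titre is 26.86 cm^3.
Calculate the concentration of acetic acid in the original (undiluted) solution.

4.251 mol/L

CH3COOH + NaOH → CH3COONa + H2O
n(NaOH) = 0.02686 × 0.1998 = 5.367 × 10^-3 mol
n(CH3COOH) in the aliquot = 5.367 × 10^-3 mol (1:1 ratio)
[CH3COOH]_dilute = 5.367 × 10^-3 / 0.02500 = 0.2147 mol/L
Dilution factor = 500.0 / 25.25 = 19.80
[CH3COOH]_stock = 0.2147 × 19.80 = 4.251 mol/L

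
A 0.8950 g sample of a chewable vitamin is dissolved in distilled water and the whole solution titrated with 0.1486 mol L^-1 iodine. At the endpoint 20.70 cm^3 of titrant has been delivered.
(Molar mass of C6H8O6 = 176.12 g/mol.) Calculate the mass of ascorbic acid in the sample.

C6H8O6 + I2 → C6H6O6 + 2 HI
n(I2) = 0.02070 L × 0.1486 mol/L = 3.076 × 10^-3 mol
n(C6H8O6) = 3.076 × 10^-3 mol (1:1 ratio)
mass of C6H8O6 = 3.076 × 10^-3 × 176.12 g/mol = 0.5417 g

0.5417 g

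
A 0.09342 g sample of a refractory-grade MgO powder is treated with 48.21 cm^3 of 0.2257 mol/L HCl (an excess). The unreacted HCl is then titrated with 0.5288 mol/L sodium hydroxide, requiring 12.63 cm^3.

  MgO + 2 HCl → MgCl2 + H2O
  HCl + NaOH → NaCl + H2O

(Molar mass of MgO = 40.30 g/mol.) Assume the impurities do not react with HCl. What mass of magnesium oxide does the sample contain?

n(HCl) added = 0.04821 × 0.2257 = 0.01088 mol
n(NaOH) used in back-titration = 0.01263 × 0.5288 = 6.679 × 10^-3 mol
n(HCl) left over = 6.679 × 10^-3 mol (1:1 ratio)
n(HCl) consumed by analyte = 0.01088 − 6.679 × 10^-3 = 4.202 × 10^-3 mol
From the 1:2 ratio, n(MgO) = 1/2 × 4.202 × 10^-3 = 2.101 × 10^-3 mol
mass of MgO = 2.101 × 10^-3 × 40.30 = 0.08468 g

0.08468 g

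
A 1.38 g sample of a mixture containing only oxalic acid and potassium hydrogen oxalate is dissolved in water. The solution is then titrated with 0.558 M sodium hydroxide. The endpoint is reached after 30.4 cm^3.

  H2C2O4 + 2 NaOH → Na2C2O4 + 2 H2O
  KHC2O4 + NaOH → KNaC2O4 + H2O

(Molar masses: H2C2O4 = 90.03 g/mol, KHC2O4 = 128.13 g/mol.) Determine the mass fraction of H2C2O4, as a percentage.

31.1 %

n(NaOH) = 0.0304 × 0.558 = 0.0170 mol
Let x = n(H2C2O4), y = n(KHC2O4).
Titrant: 2x + 1y = 0.0170;  mass: 90.03x + 128.13y = 1.38
Solving, x = 4.77 × 10^-3 mol, y = 7.42 × 10^-3 mol
mass of H2C2O4 = 4.77 × 10^-3 × 90.03 = 0.430 g
% H2C2O4 = 0.430 / 1.38 × 100 = 31.1 %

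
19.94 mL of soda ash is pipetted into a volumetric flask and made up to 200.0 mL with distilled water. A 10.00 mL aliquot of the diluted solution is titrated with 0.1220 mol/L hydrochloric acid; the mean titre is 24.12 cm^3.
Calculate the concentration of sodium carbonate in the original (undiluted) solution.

1.476 mol/L

Na2CO3 + 2 HCl → 2 NaCl + H2O + CO2
n(HCl) = 0.02412 × 0.1220 = 2.943 × 10^-3 mol
From the 1:2 ratio, n(Na2CO3) in the aliquot = 1/2 × 2.943 × 10^-3 = 1.471 × 10^-3 mol
[Na2CO3]_dilute = 1.471 × 10^-3 / 0.01000 = 0.1471 mol/L
Dilution factor = 200.0 / 19.94 = 10.03
[Na2CO3]_stock = 0.1471 × 10.03 = 1.476 mol/L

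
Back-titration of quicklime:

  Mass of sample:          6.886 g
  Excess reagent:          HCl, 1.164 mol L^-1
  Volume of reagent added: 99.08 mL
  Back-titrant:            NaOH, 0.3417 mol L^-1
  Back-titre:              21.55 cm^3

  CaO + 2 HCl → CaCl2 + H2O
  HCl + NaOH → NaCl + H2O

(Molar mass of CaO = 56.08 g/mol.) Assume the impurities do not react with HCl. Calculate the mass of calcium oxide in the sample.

3.027 g

n(HCl) added = 0.09908 × 1.164 = 0.1153 mol
n(NaOH) used in back-titration = 0.02155 × 0.3417 = 7.364 × 10^-3 mol
n(HCl) left over = 7.364 × 10^-3 mol (1:1 ratio)
n(HCl) consumed by analyte = 0.1153 − 7.364 × 10^-3 = 0.1080 mol
From the 1:2 ratio, n(CaO) = 1/2 × 0.1080 = 0.05398 mol
mass of CaO = 0.05398 × 56.08 = 3.027 g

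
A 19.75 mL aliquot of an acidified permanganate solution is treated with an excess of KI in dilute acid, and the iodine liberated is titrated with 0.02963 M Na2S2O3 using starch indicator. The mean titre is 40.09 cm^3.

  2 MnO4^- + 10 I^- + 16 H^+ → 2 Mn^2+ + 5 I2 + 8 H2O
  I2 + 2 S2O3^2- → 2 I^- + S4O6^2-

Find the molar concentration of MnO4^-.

0.01203 M

n(S2O3^2-) = 0.04009 × 0.02963 = 1.188 × 10^-3 mol
n(I2) = n(S2O3^2-)/2 = 5.939 × 10^-4 mol
From the 2:5 ratio, n(MnO4^-) in the aliquot = 2/5 × 5.939 × 10^-4 = 2.376 × 10^-4 mol
[MnO4^-] = 2.376 × 10^-4 / 0.01975 = 0.01203 mol/L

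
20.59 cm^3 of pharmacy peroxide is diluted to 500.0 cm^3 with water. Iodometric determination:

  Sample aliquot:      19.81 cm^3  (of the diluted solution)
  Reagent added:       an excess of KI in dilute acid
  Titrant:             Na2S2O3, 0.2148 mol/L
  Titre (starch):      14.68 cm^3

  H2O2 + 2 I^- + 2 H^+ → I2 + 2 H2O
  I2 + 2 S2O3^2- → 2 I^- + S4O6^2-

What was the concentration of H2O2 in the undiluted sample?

n(S2O3^2-) = 0.01468 × 0.2148 = 3.153 × 10^-3 mol
n(I2) = n(S2O3^2-)/2 = 1.577 × 10^-3 mol
n(H2O2) in the aliquot = 1.577 × 10^-3 mol (1:1 ratio)
[H2O2]_dilute = 1.577 × 10^-3 / 0.01981 = 0.07959 mol/L
[H2O2]_original = 0.07959 × 500.0/20.59 = 1.933 mol/L

1.933 mol/L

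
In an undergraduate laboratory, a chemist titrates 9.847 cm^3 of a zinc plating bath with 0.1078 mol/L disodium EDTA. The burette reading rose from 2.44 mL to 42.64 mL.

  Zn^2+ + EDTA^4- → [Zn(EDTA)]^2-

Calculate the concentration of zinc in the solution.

n(EDTA) = 0.04020 L × 0.1078 mol/L = 4.334 × 10^-3 mol
n(Zn2+) = 4.334 × 10^-3 mol (1:1 mole ratio)
[Zn2+] = 4.334 × 10^-3 mol / 0.009847 L = 0.4401 mol/L

0.4401 mol/L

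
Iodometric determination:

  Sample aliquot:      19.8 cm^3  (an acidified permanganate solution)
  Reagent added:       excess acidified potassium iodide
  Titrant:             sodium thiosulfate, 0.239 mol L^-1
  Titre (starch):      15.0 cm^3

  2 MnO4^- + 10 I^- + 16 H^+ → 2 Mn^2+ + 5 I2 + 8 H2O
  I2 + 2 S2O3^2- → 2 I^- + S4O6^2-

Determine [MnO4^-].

n(S2O3^2-) = 0.0150 × 0.239 = 3.58 × 10^-3 mol
n(I2) = n(S2O3^2-)/2 = 1.79 × 10^-3 mol
From the 2:5 ratio, n(MnO4^-) in the aliquot = 2/5 × 1.79 × 10^-3 = 7.17 × 10^-4 mol
[MnO4^-] = 7.17 × 10^-4 / 0.0198 = 0.0362 mol/L

0.0362 mol/L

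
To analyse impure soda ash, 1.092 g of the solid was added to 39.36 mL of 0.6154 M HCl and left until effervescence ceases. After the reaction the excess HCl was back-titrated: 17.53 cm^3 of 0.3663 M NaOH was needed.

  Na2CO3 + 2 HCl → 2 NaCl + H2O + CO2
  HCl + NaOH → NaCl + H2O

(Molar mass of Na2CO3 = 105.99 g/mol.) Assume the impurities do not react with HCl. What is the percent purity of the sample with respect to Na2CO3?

86.39 %

n(HCl) added = 0.03936 × 0.6154 = 0.02422 mol
n(NaOH) used in back-titration = 0.01753 × 0.3663 = 6.421 × 10^-3 mol
n(HCl) left over = 6.421 × 10^-3 mol (1:1 ratio)
n(HCl) consumed by analyte = 0.02422 − 6.421 × 10^-3 = 0.01780 mol
From the 1:2 ratio, n(Na2CO3) = 1/2 × 0.01780 = 8.900 × 10^-3 mol
mass of Na2CO3 = 8.900 × 10^-3 × 105.99 = 0.9434 g
% Na2CO3 = 0.9434 / 1.092 × 100 = 86.39 %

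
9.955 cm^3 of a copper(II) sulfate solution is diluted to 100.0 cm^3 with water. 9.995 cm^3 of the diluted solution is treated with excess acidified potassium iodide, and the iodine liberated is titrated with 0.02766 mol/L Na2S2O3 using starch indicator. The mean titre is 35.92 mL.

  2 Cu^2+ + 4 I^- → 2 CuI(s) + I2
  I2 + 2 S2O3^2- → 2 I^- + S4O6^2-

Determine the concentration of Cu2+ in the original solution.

n(S2O3^2-) = 0.03592 × 0.02766 = 9.935 × 10^-4 mol
n(I2) = n(S2O3^2-)/2 = 4.968 × 10^-4 mol
From the 2:1 ratio, n(Cu2+) in the aliquot = 2/1 × 4.968 × 10^-4 = 9.935 × 10^-4 mol
[Cu2+]_dilute = 9.935 × 10^-4 / 0.009995 = 0.09940 mol/L
[Cu2+]_original = 0.09940 × 100.0/9.955 = 0.9985 mol/L

0.9985 mol/L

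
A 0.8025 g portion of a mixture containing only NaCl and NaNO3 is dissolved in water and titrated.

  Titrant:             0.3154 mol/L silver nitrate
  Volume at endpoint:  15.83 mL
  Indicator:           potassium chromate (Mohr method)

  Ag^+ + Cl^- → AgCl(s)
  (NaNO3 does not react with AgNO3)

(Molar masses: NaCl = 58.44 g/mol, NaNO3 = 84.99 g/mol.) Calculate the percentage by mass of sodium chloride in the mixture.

n(AgNO3) = 0.01583 × 0.3154 = 4.993 × 10^-3 mol
Let x = n(NaCl), y = n(NaNO3).
Titrant: 1x = 4.993 × 10^-3;  mass: 58.44x + 84.99y = 0.8025
Solving, x = 4.993 × 10^-3 mol, y = 6.009 × 10^-3 mol
mass of NaCl = 4.993 × 10^-3 × 58.44 = 0.2918 g
% NaCl = 0.2918 / 0.8025 × 100 = 36.36 %

36.36 %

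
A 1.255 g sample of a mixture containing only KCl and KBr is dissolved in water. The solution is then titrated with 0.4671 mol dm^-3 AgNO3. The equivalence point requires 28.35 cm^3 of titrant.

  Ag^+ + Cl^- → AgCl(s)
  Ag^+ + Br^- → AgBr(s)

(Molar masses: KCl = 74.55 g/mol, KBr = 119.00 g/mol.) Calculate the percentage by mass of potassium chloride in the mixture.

n(AgNO3) = 0.02835 × 0.4671 = 0.01324 mol
Let x = n(KCl), y = n(KBr).
Titrant: 1x + 1y = 0.01324;  mass: 74.55x + 119.00y = 1.255
Solving, x = 7.218 × 10^-3 mol, y = 6.024 × 10^-3 mol
mass of KCl = 7.218 × 10^-3 × 74.55 = 0.5381 g
% KCl = 0.5381 / 1.255 × 100 = 42.88 %

42.88 %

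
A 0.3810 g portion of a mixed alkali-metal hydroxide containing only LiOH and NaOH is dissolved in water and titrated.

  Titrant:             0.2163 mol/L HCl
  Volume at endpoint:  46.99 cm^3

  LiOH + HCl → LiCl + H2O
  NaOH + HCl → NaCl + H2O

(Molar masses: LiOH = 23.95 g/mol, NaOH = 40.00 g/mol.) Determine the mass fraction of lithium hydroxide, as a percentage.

10.01 %

n(HCl) = 0.04699 × 0.2163 = 0.01016 mol
Let x = n(LiOH), y = n(NaOH).
Titrant: 1x + 1y = 0.01016;  mass: 23.95x + 40.00y = 0.3810
Solving, x = 1.592 × 10^-3 mol, y = 8.572 × 10^-3 mol
mass of LiOH = 1.592 × 10^-3 × 23.95 = 0.03814 g
% LiOH = 0.03814 / 0.3810 × 100 = 10.01 %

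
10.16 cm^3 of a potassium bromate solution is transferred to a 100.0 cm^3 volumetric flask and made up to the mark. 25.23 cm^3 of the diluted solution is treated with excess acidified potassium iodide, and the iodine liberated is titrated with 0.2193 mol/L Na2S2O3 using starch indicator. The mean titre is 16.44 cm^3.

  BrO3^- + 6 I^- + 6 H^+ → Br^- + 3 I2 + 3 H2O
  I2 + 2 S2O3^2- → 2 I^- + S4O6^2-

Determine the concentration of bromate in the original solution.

0.2344 mol/L

n(S2O3^2-) = 0.01644 × 0.2193 = 3.605 × 10^-3 mol
n(I2) = n(S2O3^2-)/2 = 1.803 × 10^-3 mol
From the 1:3 ratio, n(BrO3^-) in the aliquot = 1/3 × 1.803 × 10^-3 = 6.009 × 10^-4 mol
[BrO3^-]_dilute = 6.009 × 10^-4 / 0.02523 = 0.02382 mol/L
[BrO3^-]_original = 0.02382 × 100.0/10.16 = 0.2344 mol/L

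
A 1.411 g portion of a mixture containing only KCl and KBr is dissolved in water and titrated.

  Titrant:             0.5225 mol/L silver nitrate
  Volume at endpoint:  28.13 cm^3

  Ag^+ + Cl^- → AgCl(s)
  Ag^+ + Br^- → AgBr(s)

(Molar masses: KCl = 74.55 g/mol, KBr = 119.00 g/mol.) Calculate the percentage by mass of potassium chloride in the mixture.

40.18 %

n(AgNO3) = 0.02813 × 0.5225 = 0.01470 mol
Let x = n(KCl), y = n(KBr).
Titrant: 1x + 1y = 0.01470;  mass: 74.55x + 119.00y = 1.411
Solving, x = 7.605 × 10^-3 mol, y = 7.093 × 10^-3 mol
mass of KCl = 7.605 × 10^-3 × 74.55 = 0.5670 g
% KCl = 0.5670 / 1.411 × 100 = 40.18 %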